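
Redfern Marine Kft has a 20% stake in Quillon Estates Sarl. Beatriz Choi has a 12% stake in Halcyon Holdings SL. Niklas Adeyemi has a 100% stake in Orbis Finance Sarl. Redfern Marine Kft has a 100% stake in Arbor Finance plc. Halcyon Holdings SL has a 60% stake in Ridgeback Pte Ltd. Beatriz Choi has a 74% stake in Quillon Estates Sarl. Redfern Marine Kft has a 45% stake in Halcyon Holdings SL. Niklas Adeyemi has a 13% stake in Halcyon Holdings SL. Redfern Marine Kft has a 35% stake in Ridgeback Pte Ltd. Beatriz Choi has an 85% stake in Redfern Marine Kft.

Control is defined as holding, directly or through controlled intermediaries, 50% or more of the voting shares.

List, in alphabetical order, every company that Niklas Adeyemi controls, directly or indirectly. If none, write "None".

Orbis Finance Sarl

Niklas holds 100% of Orbis, so Niklas controls Orbis.
No other company's threshold is met.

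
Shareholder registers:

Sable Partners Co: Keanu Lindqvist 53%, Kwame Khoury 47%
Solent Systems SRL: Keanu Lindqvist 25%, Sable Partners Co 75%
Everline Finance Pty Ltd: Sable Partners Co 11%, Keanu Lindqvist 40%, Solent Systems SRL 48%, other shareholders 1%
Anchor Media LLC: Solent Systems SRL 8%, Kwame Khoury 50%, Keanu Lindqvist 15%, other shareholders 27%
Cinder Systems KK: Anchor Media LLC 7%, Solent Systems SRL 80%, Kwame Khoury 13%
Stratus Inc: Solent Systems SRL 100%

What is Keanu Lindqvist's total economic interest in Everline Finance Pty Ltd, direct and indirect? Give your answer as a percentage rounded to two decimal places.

76.91%

Keanu reaches Everline along 4 paths.
Via Sable: 53% × 11% = 5.83%.
Direct stake: 40% = 40%.
Via Solent: 25% × 48% = 12%.
Via Sable → Solent: 53% × 75% × 48% = 19.08%.
Total: 5.83% + 40% + 12% + 19.08% = 76.91%.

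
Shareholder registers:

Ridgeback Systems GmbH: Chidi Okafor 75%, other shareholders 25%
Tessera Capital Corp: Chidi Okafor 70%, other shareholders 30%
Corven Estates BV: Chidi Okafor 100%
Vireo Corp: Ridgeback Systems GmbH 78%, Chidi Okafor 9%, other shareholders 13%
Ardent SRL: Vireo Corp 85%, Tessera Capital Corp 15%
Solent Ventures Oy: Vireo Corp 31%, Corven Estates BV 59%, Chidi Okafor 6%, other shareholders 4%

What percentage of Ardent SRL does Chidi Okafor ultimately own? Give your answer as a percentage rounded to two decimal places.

Chidi reaches Ardent along 3 paths.
Via Ridgeback → Vireo: 75% × 78% × 85% = 49.725%.
Via Vireo: 9% × 85% = 7.65%.
Via Tessera: 70% × 15% = 10.5%.
Total: 49.725% + 7.65% + 10.5% = 67.875%.
Rounded: 67.88%.

67.88%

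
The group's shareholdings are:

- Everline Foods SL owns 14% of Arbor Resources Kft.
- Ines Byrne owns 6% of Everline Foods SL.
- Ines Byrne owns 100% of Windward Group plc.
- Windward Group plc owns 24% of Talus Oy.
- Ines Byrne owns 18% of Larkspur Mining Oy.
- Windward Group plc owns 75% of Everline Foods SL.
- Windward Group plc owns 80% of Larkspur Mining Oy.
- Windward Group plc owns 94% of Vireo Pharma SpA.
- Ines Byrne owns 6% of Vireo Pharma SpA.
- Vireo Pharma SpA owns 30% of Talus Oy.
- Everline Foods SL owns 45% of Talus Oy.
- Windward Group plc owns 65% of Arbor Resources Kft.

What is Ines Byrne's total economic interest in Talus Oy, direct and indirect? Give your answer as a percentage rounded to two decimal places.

Ines reaches Talus along 5 paths.
Via Everline: 6% × 45% = 2.7%.
Via Windward → Everline: 100% × 75% × 45% = 33.75%.
Via Windward: 100% × 24% = 24%.
Via Windward → Vireo: 100% × 94% × 30% = 28.2%.
Via Vireo: 6% × 30% = 1.8%.
Total: 2.7% + 33.75% + 24% + 28.2% + 1.8% = 90.45%.

90.45%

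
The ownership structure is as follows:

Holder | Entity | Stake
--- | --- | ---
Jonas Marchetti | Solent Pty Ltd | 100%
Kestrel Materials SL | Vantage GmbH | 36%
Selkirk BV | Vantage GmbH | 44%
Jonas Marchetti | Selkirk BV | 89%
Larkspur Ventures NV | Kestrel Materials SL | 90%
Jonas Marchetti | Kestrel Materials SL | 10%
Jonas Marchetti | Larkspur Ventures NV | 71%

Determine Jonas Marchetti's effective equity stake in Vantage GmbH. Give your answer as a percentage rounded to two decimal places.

Jonas reaches Vantage along 3 paths.
Via Kestrel: 10% × 36% = 3.6%.
Via Larkspur → Kestrel: 71% × 90% × 36% = 23.004%.
Via Selkirk: 89% × 44% = 39.16%.
Total: 3.6% + 23.004% + 39.16% = 65.764%.
Rounded: 65.76%.

65.76%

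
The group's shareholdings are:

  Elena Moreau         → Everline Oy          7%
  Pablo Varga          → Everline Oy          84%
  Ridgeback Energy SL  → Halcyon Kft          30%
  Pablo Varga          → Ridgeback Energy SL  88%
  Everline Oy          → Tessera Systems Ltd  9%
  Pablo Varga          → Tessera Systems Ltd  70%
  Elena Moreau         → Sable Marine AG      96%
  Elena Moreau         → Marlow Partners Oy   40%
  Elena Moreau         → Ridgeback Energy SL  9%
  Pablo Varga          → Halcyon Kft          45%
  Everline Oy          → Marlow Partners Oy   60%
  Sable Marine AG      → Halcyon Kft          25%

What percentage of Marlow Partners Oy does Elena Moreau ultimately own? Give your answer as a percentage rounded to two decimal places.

Elena reaches Marlow along 2 paths.
Direct stake: 40% = 40%.
Via Everline: 7% × 60% = 4.2%.
Total: 40% + 4.2% = 44.2%.
Rounded: 44.20%.

44.20%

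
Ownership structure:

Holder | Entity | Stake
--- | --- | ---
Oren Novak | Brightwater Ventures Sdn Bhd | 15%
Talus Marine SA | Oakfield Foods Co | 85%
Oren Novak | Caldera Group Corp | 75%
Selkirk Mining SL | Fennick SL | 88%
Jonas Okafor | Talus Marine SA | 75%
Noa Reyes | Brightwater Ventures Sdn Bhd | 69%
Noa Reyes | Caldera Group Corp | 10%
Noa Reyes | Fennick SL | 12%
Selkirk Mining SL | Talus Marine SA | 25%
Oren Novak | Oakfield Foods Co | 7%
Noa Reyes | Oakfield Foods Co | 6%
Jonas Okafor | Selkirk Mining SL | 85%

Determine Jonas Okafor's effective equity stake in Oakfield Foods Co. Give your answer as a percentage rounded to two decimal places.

81.81%

Jonas reaches Oakfield along 2 paths.
Via Talus: 75% × 85% = 63.75%.
Via Selkirk → Talus: 85% × 25% × 85% = 18.0625%.
Total: 63.75% + 18.0625% = 81.8125%.
Rounded: 81.81%.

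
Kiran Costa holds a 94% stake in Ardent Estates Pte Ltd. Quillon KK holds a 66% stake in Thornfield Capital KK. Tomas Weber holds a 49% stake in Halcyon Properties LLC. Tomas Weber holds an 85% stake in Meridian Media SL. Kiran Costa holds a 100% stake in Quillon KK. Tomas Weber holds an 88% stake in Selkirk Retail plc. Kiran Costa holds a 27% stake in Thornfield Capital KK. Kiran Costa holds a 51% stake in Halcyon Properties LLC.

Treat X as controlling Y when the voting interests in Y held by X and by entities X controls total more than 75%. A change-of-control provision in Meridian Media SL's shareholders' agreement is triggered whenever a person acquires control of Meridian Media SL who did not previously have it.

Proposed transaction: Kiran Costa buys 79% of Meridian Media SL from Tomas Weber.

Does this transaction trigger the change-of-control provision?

Yes

The purchase adds only to Kiran's holdings (Tomas's stake shrinks), so Kiran is the only person who could newly come to control Meridian.
Kiran holds 100% of Quillon, so Kiran controls Quillon.
Kiran and Quillon together hold 27% + 66% = 93% of Thornfield, so Kiran controls Thornfield.
Kiran holds 94% of Ardent, so Kiran controls Ardent.
Neither Kiran nor any entity Kiran controls holds any voting interest in Meridian.
So before the transaction, Kiran does not control Meridian.
After the purchase, Kiran holds 79% of Meridian directly, and Tomas's stake falls to 6%.
Kiran holds 79% of Meridian, so Kiran controls Meridian.
Kiran did not control Meridian before and does after, so the clause is triggered.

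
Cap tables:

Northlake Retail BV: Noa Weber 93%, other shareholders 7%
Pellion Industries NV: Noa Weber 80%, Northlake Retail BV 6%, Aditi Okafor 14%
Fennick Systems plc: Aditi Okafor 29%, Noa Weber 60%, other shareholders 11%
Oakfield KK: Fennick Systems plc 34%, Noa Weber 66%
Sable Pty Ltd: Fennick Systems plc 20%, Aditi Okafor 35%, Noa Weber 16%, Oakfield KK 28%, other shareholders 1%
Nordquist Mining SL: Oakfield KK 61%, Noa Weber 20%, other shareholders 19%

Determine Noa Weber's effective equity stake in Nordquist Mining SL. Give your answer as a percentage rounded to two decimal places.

Noa reaches Nordquist along 3 paths.
Via Fennick → Oakfield: 60% × 34% × 61% = 12.444%.
Via Oakfield: 66% × 61% = 40.26%.
Direct stake: 20% = 20%.
Total: 12.444% + 40.26% + 20% = 72.704%.
Rounded: 72.70%.

72.70%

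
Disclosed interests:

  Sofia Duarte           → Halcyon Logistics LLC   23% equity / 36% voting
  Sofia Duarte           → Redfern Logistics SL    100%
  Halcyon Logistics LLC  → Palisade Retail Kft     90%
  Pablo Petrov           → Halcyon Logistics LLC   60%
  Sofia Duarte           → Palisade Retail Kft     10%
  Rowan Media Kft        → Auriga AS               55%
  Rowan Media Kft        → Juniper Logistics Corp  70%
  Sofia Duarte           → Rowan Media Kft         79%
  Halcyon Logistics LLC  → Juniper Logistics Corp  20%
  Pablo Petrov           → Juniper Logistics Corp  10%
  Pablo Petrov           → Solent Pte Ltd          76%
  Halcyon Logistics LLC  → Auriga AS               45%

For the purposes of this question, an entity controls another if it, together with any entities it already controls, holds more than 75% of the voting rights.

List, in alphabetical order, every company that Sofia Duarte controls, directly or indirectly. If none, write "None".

Redfern Logistics SL, Rowan Media Kft

Sofia holds 79% of Rowan, so Sofia controls Rowan.
Sofia holds 100% of Redfern, so Sofia controls Redfern.
No other company's threshold is met.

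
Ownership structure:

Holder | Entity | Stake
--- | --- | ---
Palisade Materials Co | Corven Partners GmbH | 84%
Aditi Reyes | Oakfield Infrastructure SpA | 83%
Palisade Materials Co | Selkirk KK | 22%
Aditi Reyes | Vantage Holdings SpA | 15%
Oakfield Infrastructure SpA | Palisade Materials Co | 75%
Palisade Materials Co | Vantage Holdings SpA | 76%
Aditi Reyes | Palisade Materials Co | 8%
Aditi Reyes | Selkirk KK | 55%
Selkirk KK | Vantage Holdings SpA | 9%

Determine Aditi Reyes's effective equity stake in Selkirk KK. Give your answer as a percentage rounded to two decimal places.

Aditi reaches Selkirk along 3 paths.
Direct stake: 55% = 55%.
Via Oakfield → Palisade: 83% × 75% × 22% = 13.695%.
Via Palisade: 8% × 22% = 1.76%.
Total: 55% + 13.695% + 1.76% = 70.455%.
Rounded: 70.46%.

70.46%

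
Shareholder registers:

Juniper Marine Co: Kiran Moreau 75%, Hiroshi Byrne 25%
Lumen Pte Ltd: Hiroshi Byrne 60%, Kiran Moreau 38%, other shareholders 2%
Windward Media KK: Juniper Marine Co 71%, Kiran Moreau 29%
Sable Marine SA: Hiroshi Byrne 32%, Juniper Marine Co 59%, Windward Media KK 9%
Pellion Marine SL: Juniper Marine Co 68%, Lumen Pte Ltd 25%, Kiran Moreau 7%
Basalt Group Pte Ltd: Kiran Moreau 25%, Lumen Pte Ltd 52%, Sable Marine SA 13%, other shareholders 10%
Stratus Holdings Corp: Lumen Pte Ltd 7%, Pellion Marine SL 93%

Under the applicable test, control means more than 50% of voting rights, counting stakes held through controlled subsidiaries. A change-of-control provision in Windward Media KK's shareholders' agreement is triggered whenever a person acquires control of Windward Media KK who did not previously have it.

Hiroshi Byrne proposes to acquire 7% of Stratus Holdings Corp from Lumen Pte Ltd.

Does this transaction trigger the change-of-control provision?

The purchase adds only to Hiroshi's holdings (Lumen's stake shrinks), so Hiroshi is the only person who could newly come to control Windward.
Hiroshi holds 60% of Lumen, so Hiroshi controls Lumen.
Lumen holds 52% of Basalt, so Hiroshi controls Basalt.
Neither Hiroshi nor any entity Hiroshi controls holds any voting interest in Windward.
So before the transaction, Hiroshi does not control Windward.
After the purchase, Hiroshi holds 7% of Stratus directly, and Lumen's stake falls to 0%.
Hiroshi's side now holds 7% of Stratus, not > 50%, so Hiroshi still does not control Stratus.
After the transaction, neither Hiroshi nor any entity Hiroshi controls holds a voting interest in Windward, so Hiroshi still does not control it.
No new person acquires control, so the clause is not triggered.

No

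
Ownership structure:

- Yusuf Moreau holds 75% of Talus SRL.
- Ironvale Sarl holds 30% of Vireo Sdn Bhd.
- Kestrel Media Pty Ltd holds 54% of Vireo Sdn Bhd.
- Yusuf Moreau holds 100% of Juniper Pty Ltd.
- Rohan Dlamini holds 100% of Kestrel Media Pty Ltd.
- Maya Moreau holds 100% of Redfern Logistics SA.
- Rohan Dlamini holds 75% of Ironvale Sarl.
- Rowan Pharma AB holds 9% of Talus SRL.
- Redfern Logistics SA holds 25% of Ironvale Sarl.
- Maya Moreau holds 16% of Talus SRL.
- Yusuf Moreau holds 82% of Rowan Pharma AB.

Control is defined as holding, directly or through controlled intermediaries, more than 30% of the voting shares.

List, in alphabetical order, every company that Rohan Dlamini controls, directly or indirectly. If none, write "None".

Ironvale Sarl, Kestrel Media Pty Ltd, Vireo Sdn Bhd

Rohan holds 100% of Kestrel, so Rohan controls Kestrel.
Rohan holds 75% of Ironvale, so Rohan controls Ironvale.
Kestrel and Ironvale together hold 54% + 30% = 84% of Vireo, so Rohan controls Vireo.
No other company's threshold is met.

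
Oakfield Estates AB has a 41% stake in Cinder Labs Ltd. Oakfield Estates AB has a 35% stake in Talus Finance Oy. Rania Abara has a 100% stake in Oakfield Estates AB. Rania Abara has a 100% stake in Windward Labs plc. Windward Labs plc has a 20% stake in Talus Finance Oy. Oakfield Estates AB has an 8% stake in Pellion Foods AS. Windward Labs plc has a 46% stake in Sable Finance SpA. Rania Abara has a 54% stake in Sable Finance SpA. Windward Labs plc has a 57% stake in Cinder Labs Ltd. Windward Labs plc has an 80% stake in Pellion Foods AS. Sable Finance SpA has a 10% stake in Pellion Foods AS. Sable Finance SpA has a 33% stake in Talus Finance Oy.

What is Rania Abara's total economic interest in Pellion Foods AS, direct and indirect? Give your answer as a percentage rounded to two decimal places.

98.00%

Rania reaches Pellion along 4 paths.
Via Windward: 100% × 80% = 80%.
Via Sable: 54% × 10% = 5.4%.
Via Windward → Sable: 100% × 46% × 10% = 4.6%.
Via Oakfield: 100% × 8% = 8%.
Total: 80% + 5.4% + 4.6% + 8% = 98%.
Rounded: 98.00%.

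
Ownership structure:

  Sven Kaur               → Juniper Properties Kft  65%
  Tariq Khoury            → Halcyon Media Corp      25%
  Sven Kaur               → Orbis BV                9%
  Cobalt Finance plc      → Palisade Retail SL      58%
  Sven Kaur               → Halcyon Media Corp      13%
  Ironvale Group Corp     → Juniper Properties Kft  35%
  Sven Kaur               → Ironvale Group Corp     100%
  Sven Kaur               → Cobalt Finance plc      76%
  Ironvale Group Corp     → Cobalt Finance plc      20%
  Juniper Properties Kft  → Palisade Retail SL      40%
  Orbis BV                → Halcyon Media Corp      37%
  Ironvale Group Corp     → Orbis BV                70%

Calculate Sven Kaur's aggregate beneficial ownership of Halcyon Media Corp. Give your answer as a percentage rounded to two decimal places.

Sven reaches Halcyon along 3 paths.
Direct stake: 13% = 13%.
Via Orbis: 9% × 37% = 3.33%.
Via Ironvale → Orbis: 100% × 70% × 37% = 25.9%.
Total: 13% + 3.33% + 25.9% = 42.23%.

42.23%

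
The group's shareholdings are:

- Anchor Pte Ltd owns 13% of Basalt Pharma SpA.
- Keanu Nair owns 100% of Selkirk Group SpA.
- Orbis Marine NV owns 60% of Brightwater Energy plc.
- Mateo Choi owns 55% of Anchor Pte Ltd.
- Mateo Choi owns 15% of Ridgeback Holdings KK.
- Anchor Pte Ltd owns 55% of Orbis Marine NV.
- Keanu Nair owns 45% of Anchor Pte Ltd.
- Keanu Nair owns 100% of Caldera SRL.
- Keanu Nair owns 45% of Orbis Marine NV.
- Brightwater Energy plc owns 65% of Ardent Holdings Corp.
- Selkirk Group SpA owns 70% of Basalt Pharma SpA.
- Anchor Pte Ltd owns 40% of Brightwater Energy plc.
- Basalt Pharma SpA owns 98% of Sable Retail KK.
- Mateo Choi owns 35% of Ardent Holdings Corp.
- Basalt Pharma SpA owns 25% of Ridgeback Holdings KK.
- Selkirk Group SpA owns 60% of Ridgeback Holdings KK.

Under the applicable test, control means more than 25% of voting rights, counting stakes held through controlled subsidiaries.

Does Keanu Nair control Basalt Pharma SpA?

Keanu holds 45% of Anchor, so Keanu controls Anchor.
Keanu holds 100% of Selkirk, so Keanu controls Selkirk.
Selkirk and Anchor together hold 70% + 13% = 83% of Basalt, so Keanu controls Basalt.

Yes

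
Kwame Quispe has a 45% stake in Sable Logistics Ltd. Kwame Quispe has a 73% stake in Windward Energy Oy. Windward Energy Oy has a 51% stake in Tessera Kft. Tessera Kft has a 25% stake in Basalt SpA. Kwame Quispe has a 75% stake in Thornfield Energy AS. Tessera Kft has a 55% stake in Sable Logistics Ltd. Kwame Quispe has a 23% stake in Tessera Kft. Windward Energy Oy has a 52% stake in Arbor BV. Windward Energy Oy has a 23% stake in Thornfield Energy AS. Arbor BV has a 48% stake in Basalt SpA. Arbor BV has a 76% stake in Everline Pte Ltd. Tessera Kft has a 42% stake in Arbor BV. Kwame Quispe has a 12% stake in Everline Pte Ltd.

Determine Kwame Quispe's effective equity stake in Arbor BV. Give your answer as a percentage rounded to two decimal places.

63.26%

Kwame reaches Arbor along 3 paths.
Via Tessera: 23% × 42% = 9.66%.
Via Windward → Tessera: 73% × 51% × 42% = 15.6366%.
Via Windward: 73% × 52% = 37.96%.
Total: 9.66% + 15.6366% + 37.96% = 63.2566%.
Rounded: 63.26%.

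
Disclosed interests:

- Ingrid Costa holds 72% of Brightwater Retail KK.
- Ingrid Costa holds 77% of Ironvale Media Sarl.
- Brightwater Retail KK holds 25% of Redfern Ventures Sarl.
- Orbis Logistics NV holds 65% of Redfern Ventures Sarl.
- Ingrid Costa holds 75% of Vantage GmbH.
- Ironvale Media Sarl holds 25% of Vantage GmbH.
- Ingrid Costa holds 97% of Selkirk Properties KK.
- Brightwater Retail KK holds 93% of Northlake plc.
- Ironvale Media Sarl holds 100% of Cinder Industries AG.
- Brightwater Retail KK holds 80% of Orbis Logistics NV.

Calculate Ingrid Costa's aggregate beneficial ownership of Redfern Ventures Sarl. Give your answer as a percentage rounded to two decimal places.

55.44%

Ingrid reaches Redfern along 2 paths.
Via Brightwater: 72% × 25% = 18%.
Via Brightwater → Orbis: 72% × 80% × 65% = 37.44%.
Total: 18% + 37.44% = 55.44%.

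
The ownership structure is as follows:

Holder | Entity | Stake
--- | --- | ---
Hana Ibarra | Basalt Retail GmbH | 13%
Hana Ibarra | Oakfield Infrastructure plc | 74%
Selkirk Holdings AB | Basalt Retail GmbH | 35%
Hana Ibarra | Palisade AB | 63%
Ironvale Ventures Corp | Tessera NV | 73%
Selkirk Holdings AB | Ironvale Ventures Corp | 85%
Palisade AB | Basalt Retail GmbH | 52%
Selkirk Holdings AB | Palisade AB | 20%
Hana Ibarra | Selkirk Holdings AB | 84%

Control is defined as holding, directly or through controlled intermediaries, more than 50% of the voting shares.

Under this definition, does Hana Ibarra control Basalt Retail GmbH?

Hana holds 84% of Selkirk, so Hana controls Selkirk.
Hana and Selkirk together hold 63% + 20% = 83% of Palisade, so Hana controls Palisade.
Palisade and Hana and Selkirk together hold 52% + 13% + 35% = 100% of Basalt, so Hana controls Basalt.

Yes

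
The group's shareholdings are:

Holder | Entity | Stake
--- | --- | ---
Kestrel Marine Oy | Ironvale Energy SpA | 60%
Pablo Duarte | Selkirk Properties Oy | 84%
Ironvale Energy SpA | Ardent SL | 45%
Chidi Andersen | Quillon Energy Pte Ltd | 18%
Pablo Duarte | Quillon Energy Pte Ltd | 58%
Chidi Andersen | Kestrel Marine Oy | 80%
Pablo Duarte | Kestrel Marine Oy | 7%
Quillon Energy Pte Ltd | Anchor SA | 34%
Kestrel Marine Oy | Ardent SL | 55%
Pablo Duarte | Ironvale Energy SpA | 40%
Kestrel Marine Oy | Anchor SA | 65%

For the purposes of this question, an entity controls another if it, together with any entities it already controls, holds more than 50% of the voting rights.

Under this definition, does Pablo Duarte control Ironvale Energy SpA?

No

Pablo holds 58% of Quillon, so Pablo controls Quillon.
Pablo holds 84% of Selkirk, so Pablo controls Selkirk.
In Ironvale, Pablo's side holds only 40%, not > 50%.
So Pablo does not control Ironvale.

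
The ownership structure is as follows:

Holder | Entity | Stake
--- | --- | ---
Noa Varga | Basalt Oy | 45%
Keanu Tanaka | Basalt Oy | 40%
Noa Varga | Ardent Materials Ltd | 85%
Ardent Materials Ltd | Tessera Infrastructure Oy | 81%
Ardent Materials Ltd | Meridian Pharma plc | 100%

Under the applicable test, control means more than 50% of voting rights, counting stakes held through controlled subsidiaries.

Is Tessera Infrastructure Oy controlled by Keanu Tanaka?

No

Keanu's largest direct stake is 40% in Basalt, which does not meet the threshold, so Keanu controls no company.
Neither Keanu nor any entity Keanu controls holds any voting interest in Tessera.
So Keanu does not control Tessera.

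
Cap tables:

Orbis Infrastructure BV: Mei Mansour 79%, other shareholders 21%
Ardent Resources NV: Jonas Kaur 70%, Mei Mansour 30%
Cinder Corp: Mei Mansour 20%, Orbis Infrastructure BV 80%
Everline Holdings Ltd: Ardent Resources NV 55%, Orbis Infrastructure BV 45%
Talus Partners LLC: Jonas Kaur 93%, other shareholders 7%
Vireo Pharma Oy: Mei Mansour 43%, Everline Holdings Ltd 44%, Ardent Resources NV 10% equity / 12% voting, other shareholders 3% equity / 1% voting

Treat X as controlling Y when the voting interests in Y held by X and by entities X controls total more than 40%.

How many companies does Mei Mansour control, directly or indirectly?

Mei holds 79% of Orbis, so Mei controls Orbis.
Mei and Orbis together hold 20% + 80% = 100% of Cinder, so Mei controls Cinder.
Orbis holds 45% of Everline, so Mei controls Everline.
Mei and Everline together hold 43% + 44% = 87% of Vireo, so Mei controls Vireo.
No other company's threshold is met.
Mei controls 4 companies.

4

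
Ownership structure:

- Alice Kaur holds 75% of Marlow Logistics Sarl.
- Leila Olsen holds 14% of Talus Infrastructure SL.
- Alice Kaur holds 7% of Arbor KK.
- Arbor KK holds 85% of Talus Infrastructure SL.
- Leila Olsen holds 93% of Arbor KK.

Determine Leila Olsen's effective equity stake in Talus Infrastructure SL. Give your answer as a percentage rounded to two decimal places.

93.05%

Leila reaches Talus along 2 paths.
Direct stake: 14% = 14%.
Via Arbor: 93% × 85% = 79.05%.
Total: 14% + 79.05% = 93.05%.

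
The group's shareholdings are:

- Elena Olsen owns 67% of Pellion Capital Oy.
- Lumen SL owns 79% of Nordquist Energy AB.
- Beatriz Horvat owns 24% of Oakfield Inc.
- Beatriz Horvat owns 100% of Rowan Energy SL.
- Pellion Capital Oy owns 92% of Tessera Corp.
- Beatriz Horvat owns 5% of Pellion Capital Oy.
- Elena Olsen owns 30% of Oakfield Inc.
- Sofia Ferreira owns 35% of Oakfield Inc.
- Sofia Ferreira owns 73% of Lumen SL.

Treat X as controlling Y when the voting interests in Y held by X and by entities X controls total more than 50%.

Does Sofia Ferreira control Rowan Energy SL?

Sofia holds 73% of Lumen, so Sofia controls Lumen.
Lumen holds 79% of Nordquist, so Sofia controls Nordquist.
Neither Sofia nor any entity Sofia controls holds any voting interest in Rowan.
So Sofia does not control Rowan.

No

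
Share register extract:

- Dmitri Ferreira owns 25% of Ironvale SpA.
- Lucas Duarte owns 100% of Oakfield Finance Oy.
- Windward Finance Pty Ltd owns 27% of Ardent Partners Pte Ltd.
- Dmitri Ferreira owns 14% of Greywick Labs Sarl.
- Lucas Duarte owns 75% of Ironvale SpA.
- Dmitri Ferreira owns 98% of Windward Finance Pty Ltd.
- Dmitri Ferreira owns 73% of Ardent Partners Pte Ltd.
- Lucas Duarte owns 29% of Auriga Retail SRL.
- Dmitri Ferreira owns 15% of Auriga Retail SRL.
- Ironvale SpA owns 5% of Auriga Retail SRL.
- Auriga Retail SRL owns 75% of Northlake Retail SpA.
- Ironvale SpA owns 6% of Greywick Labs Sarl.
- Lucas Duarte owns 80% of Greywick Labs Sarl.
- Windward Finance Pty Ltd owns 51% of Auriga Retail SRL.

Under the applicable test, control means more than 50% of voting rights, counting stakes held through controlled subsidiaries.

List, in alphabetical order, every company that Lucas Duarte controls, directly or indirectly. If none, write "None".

Greywick Labs Sarl, Ironvale SpA, Oakfield Finance Oy

Lucas holds 75% of Ironvale, so Lucas controls Ironvale.
Lucas holds 100% of Oakfield, so Lucas controls Oakfield.
Ironvale and Lucas together hold 6% + 80% = 86% of Greywick, so Lucas controls Greywick.
No other company's threshold is met.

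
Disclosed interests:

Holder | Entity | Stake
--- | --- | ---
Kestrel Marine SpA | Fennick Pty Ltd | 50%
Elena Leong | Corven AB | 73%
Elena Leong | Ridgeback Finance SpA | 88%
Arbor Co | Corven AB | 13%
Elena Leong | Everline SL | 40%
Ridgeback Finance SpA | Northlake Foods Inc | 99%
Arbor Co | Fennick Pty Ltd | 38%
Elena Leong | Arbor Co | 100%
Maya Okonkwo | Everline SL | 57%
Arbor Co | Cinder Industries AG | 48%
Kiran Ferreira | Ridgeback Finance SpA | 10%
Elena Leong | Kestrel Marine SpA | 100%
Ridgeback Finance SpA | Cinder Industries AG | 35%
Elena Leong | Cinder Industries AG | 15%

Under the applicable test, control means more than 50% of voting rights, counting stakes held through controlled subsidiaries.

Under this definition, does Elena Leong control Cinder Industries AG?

Elena holds 88% of Ridgeback, so Elena controls Ridgeback.
Elena holds 100% of Arbor, so Elena controls Arbor.
Arbor and Ridgeback and Elena together hold 48% + 35% + 15% = 98% of Cinder, so Elena controls Cinder.

Yes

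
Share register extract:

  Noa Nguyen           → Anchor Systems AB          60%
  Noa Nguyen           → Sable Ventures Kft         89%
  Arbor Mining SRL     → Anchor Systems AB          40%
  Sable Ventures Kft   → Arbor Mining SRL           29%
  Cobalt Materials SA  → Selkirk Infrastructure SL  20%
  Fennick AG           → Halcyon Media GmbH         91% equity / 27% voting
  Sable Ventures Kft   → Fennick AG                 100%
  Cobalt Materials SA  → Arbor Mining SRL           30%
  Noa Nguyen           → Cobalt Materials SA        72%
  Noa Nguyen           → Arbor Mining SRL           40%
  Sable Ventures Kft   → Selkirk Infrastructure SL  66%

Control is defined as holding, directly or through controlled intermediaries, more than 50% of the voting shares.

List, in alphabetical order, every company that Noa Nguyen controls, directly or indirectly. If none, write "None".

Anchor Systems AB, Arbor Mining SRL, Cobalt Materials SA, Fennick AG, Sable Ventures Kft, Selkirk Infrastructure SL

Noa holds 89% of Sable, so Noa controls Sable.
Noa holds 72% of Cobalt, so Noa controls Cobalt.
Sable holds 100% of Fennick, so Noa controls Fennick.
Sable and Cobalt together hold 66% + 20% = 86% of Selkirk, so Noa controls Selkirk.
Sable and Noa and Cobalt together hold 29% + 40% + 30% = 99% of Arbor, so Noa controls Arbor.
Noa and Arbor together hold 60% + 40% = 100% of Anchor, so Noa controls Anchor.
No other company's threshold is met.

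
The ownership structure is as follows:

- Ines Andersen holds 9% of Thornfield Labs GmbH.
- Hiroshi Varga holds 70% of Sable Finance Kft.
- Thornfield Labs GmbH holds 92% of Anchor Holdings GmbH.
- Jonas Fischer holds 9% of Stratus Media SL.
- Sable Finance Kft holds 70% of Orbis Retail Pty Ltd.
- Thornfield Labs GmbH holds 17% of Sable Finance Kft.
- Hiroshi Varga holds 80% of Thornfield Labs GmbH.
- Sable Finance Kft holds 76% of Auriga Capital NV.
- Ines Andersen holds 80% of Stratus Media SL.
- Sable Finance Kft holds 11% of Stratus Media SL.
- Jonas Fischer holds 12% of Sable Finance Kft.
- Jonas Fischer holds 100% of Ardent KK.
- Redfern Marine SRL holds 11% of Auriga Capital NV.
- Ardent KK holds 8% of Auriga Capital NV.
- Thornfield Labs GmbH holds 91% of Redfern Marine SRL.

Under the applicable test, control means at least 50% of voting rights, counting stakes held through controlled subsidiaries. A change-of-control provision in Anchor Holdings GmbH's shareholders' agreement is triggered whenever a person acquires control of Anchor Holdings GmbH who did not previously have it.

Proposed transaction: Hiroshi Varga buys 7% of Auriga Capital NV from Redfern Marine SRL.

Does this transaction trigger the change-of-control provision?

The purchase adds only to Hiroshi's holdings (Redfern's stake shrinks), so Hiroshi is the only person who could newly come to control Anchor.
Hiroshi holds 80% of Thornfield, so Hiroshi controls Thornfield.
Thornfield holds 92% of Anchor, so Hiroshi controls Anchor.
So Hiroshi already controls Anchor before the transaction.
After the purchase, Hiroshi holds 7% of Auriga directly, and Redfern's stake falls to 4%.
Hiroshi controlled Anchor already, so this is not a new person acquiring control; every other person's position is unchanged or reduced.
No new person acquires control, so the clause is not triggered.

No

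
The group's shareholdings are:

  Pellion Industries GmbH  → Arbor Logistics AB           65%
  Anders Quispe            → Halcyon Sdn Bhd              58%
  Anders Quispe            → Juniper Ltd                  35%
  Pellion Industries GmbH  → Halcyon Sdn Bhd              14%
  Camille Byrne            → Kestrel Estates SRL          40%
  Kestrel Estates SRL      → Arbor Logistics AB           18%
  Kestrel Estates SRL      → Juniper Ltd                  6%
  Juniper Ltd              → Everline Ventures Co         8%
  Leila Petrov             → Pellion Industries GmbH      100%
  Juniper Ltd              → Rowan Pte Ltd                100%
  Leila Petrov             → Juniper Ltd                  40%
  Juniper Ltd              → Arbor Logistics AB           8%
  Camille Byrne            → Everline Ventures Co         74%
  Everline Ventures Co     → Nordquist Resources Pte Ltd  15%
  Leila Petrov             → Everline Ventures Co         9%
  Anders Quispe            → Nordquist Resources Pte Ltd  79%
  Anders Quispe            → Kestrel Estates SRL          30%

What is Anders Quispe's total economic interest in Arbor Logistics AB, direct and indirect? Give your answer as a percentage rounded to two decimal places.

8.34%

Anders reaches Arbor along 3 paths.
Via Juniper: 35% × 8% = 2.8%.
Via Kestrel → Juniper: 30% × 6% × 8% = 0.144%.
Via Kestrel: 30% × 18% = 5.4%.
Total: 2.8% + 0.144% + 5.4% = 8.344%.
Rounded: 8.34%.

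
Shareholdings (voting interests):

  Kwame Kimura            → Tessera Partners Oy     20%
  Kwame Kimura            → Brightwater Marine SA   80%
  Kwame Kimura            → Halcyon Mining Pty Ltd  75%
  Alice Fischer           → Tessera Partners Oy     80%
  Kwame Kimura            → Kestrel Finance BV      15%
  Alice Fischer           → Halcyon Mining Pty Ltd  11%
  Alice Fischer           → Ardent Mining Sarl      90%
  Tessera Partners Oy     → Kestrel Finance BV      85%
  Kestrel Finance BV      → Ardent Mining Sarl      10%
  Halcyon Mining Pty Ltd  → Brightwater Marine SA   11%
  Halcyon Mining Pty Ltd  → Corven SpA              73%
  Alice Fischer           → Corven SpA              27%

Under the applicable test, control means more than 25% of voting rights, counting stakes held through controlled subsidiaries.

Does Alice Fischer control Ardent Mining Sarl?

Yes

Alice holds 80% of Tessera, so Alice controls Tessera.
Tessera holds 85% of Kestrel, so Alice controls Kestrel.
Alice and Kestrel together hold 90% + 10% = 100% of Ardent, so Alice controls Ardent.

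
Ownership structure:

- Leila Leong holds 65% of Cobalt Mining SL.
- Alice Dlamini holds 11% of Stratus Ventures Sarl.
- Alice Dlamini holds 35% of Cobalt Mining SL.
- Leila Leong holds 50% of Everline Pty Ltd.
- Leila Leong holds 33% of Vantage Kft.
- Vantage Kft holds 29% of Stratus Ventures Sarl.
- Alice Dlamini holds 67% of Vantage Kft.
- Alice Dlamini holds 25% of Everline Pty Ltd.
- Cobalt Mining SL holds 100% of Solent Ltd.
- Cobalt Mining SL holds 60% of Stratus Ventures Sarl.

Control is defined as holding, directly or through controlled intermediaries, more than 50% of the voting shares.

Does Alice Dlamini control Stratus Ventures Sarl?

No

Alice holds 67% of Vantage, so Alice controls Vantage.
In Stratus, Alice's side holds only 29% + 11% = 40%, not > 50%.
So Alice does not control Stratus.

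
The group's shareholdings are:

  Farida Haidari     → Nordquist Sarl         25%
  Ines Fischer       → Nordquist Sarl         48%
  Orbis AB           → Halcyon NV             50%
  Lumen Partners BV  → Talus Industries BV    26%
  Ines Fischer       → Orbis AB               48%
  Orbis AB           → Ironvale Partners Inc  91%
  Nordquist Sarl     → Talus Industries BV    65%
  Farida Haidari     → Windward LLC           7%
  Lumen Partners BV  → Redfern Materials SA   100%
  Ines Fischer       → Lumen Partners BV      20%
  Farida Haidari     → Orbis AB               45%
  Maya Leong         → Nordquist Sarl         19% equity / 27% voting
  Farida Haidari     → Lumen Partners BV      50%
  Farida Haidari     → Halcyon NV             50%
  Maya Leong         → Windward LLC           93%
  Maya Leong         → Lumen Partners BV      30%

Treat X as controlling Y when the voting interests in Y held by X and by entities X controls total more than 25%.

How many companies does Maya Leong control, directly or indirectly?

Maya holds 27% of Nordquist, so Maya controls Nordquist.
Maya holds 30% of Lumen, so Maya controls Lumen.
Lumen holds 100% of Redfern, so Maya controls Redfern.
Maya holds 93% of Windward, so Maya controls Windward.
Nordquist and Lumen together hold 65% + 26% = 91% of Talus, so Maya controls Talus.
No other company's threshold is met.
Maya controls 5 companies.

5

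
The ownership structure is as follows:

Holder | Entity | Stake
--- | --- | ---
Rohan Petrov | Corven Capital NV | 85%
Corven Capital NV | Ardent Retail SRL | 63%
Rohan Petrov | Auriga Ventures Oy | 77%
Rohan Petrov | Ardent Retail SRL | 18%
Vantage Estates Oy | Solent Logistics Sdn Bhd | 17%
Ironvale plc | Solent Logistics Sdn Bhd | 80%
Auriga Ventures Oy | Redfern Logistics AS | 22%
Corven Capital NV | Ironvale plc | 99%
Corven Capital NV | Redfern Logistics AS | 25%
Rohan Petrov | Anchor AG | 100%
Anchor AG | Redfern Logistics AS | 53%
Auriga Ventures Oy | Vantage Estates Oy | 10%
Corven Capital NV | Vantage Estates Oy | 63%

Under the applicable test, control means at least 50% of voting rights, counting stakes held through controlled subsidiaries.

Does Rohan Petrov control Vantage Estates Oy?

Yes

Rohan holds 85% of Corven, so Rohan controls Corven.
Rohan holds 77% of Auriga, so Rohan controls Auriga.
Corven and Auriga together hold 63% + 10% = 73% of Vantage, so Rohan controls Vantage.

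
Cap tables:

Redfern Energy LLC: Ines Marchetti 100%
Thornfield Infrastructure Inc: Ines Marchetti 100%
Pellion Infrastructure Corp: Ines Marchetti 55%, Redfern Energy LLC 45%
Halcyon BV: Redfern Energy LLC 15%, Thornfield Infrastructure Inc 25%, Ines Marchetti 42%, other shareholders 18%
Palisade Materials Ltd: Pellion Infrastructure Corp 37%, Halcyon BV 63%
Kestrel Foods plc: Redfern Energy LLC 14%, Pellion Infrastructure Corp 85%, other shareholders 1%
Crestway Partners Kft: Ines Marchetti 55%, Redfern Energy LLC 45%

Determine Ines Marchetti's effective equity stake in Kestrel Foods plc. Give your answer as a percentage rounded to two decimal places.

99.00%

Ines reaches Kestrel along 3 paths.
Via Redfern: 100% × 14% = 14%.
Via Pellion: 55% × 85% = 46.75%.
Via Redfern → Pellion: 100% × 45% × 85% = 38.25%.
Total: 14% + 46.75% + 38.25% = 99%.
Rounded: 99.00%.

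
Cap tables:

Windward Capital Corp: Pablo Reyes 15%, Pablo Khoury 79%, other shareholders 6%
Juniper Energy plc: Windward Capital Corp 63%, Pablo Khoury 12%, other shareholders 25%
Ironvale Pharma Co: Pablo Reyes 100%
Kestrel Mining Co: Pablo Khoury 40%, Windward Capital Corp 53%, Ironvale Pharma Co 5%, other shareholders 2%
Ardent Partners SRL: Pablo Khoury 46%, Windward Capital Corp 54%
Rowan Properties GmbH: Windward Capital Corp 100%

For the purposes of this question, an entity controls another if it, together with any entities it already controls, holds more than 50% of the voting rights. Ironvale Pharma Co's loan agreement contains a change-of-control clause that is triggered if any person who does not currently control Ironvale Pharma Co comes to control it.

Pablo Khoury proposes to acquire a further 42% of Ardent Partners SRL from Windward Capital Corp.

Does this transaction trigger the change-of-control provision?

The purchase adds only to Pablo Khoury's holdings (Windward's stake shrinks), so Pablo Khoury is the only person who could newly come to control Ironvale.
Pablo Khoury holds 79% of Windward, so Pablo Khoury controls Windward.
Windward and Pablo Khoury together hold 63% + 12% = 75% of Juniper, so Pablo Khoury controls Juniper.
Pablo Khoury and Windward together hold 40% + 53% = 93% of Kestrel, so Pablo Khoury controls Kestrel.
Pablo Khoury and Windward together hold 46% + 54% = 100% of Ardent, so Pablo Khoury controls Ardent.
Windward holds 100% of Rowan, so Pablo Khoury controls Rowan.
Neither Pablo Khoury nor any entity Pablo Khoury controls holds any voting interest in Ironvale.
So before the transaction, Pablo Khoury does not control Ironvale.
After the purchase, Pablo Khoury's direct stake in Ardent rises to 46% + 42% = 88%, and Windward's stake falls to 12%.
Pablo Khoury and Windward together hold 88% + 12% = 100% of Ardent, so Pablo Khoury controls Ardent.
After the transaction, neither Pablo Khoury nor any entity Pablo Khoury controls holds a voting interest in Ironvale, so Pablo Khoury still does not control it.
No new person acquires control, so the clause is not triggered.

No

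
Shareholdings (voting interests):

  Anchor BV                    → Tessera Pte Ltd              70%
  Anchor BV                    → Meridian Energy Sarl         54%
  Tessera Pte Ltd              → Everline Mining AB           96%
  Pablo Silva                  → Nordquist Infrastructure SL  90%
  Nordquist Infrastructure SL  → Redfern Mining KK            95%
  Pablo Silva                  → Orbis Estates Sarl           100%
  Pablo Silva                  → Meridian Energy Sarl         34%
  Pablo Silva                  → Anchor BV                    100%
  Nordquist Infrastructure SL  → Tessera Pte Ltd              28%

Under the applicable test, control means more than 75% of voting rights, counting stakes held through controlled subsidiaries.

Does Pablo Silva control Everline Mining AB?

Yes

Pablo holds 100% of Anchor, so Pablo controls Anchor.
Pablo holds 90% of Nordquist, so Pablo controls Nordquist.
Nordquist and Anchor together hold 28% + 70% = 98% of Tessera, so Pablo controls Tessera.
Tessera holds 96% of Everline, so Pablo controls Everline.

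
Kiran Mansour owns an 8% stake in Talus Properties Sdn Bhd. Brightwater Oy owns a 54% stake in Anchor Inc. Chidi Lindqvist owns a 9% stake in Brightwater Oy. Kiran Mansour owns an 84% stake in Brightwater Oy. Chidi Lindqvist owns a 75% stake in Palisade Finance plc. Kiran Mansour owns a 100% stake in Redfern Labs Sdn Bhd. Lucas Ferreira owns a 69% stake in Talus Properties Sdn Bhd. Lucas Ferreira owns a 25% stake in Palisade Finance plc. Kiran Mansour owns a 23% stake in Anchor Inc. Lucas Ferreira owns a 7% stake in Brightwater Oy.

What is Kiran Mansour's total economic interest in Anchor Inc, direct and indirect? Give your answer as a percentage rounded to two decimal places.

68.36%

Kiran reaches Anchor along 2 paths.
Via Brightwater: 84% × 54% = 45.36%.
Direct stake: 23% = 23%.
Total: 45.36% + 23% = 68.36%.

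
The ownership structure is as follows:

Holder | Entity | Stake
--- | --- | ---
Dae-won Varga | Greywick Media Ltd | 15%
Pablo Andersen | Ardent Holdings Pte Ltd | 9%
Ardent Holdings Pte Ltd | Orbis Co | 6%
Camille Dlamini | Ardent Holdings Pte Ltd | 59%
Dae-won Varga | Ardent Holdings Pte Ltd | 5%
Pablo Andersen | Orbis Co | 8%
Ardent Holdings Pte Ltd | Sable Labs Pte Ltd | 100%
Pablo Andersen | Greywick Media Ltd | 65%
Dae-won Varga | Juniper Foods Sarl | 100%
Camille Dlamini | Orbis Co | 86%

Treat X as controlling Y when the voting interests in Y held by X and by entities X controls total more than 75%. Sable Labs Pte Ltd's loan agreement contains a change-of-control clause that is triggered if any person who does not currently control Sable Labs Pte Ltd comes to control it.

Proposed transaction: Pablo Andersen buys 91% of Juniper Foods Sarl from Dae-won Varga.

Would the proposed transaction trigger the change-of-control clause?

The purchase adds only to Pablo's holdings (Dae-won's stake shrinks), so Pablo is the only person who could newly come to control Sable.
Pablo's largest direct stake is 65% in Greywick, which does not meet the threshold, so Pablo controls no company.
Neither Pablo nor any entity Pablo controls holds any voting interest in Sable.
So before the transaction, Pablo does not control Sable.
After the purchase, Pablo holds 91% of Juniper directly, and Dae-won's stake falls to 9%.
Pablo holds 91% of Juniper, so Pablo controls Juniper.
After the transaction, neither Pablo nor any entity Pablo controls holds a voting interest in Sable, so Pablo still does not control it.
No new person acquires control, so the clause is not triggered.

No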